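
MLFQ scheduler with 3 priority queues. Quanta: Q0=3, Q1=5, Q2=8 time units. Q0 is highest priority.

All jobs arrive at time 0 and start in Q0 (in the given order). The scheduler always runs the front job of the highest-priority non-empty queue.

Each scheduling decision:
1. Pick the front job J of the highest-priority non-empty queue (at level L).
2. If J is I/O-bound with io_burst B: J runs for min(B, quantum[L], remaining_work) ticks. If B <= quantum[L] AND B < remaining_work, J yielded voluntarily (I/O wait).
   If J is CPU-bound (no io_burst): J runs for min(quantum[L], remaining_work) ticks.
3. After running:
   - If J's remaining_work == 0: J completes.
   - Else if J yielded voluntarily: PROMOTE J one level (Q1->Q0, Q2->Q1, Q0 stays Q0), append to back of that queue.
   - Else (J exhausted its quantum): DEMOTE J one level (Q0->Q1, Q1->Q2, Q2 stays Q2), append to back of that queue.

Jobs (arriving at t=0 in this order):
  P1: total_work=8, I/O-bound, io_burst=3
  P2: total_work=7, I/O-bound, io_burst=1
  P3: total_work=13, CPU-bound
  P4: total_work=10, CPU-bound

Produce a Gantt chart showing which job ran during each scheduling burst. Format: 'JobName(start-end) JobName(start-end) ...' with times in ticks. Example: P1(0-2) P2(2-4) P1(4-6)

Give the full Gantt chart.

Answer: P1(0-3) P2(3-4) P3(4-7) P4(7-10) P1(10-13) P2(13-14) P1(14-16) P2(16-17) P2(17-18) P2(18-19) P2(19-20) P2(20-21) P3(21-26) P4(26-31) P3(31-36) P4(36-38)

Derivation:
t=0-3: P1@Q0 runs 3, rem=5, I/O yield, promote→Q0. Q0=[P2,P3,P4,P1] Q1=[] Q2=[]
t=3-4: P2@Q0 runs 1, rem=6, I/O yield, promote→Q0. Q0=[P3,P4,P1,P2] Q1=[] Q2=[]
t=4-7: P3@Q0 runs 3, rem=10, quantum used, demote→Q1. Q0=[P4,P1,P2] Q1=[P3] Q2=[]
t=7-10: P4@Q0 runs 3, rem=7, quantum used, demote→Q1. Q0=[P1,P2] Q1=[P3,P4] Q2=[]
t=10-13: P1@Q0 runs 3, rem=2, I/O yield, promote→Q0. Q0=[P2,P1] Q1=[P3,P4] Q2=[]
t=13-14: P2@Q0 runs 1, rem=5, I/O yield, promote→Q0. Q0=[P1,P2] Q1=[P3,P4] Q2=[]
t=14-16: P1@Q0 runs 2, rem=0, completes. Q0=[P2] Q1=[P3,P4] Q2=[]
t=16-17: P2@Q0 runs 1, rem=4, I/O yield, promote→Q0. Q0=[P2] Q1=[P3,P4] Q2=[]
t=17-18: P2@Q0 runs 1, rem=3, I/O yield, promote→Q0. Q0=[P2] Q1=[P3,P4] Q2=[]
t=18-19: P2@Q0 runs 1, rem=2, I/O yield, promote→Q0. Q0=[P2] Q1=[P3,P4] Q2=[]
t=19-20: P2@Q0 runs 1, rem=1, I/O yield, promote→Q0. Q0=[P2] Q1=[P3,P4] Q2=[]
t=20-21: P2@Q0 runs 1, rem=0, completes. Q0=[] Q1=[P3,P4] Q2=[]
t=21-26: P3@Q1 runs 5, rem=5, quantum used, demote→Q2. Q0=[] Q1=[P4] Q2=[P3]
t=26-31: P4@Q1 runs 5, rem=2, quantum used, demote→Q2. Q0=[] Q1=[] Q2=[P3,P4]
t=31-36: P3@Q2 runs 5, rem=0, completes. Q0=[] Q1=[] Q2=[P4]
t=36-38: P4@Q2 runs 2, rem=0, completes. Q0=[] Q1=[] Q2=[]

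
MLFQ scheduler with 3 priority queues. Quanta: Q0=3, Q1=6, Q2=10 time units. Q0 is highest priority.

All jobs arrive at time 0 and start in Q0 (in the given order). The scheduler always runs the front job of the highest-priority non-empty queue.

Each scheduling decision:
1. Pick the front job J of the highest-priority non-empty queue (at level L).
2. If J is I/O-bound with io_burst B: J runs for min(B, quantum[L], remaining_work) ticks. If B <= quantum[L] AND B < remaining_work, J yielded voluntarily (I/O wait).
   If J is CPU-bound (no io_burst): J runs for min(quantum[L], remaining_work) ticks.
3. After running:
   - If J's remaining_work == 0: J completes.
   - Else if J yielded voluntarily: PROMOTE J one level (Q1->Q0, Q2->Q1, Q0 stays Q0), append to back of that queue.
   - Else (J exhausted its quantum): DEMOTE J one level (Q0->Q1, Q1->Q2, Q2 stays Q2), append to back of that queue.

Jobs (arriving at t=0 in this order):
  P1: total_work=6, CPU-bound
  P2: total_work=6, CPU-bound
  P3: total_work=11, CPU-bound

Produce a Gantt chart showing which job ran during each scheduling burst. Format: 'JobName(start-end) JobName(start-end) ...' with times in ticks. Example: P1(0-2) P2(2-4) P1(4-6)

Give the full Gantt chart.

t=0-3: P1@Q0 runs 3, rem=3, quantum used, demote→Q1. Q0=[P2,P3] Q1=[P1] Q2=[]
t=3-6: P2@Q0 runs 3, rem=3, quantum used, demote→Q1. Q0=[P3] Q1=[P1,P2] Q2=[]
t=6-9: P3@Q0 runs 3, rem=8, quantum used, demote→Q1. Q0=[] Q1=[P1,P2,P3] Q2=[]
t=9-12: P1@Q1 runs 3, rem=0, completes. Q0=[] Q1=[P2,P3] Q2=[]
t=12-15: P2@Q1 runs 3, rem=0, completes. Q0=[] Q1=[P3] Q2=[]
t=15-21: P3@Q1 runs 6, rem=2, quantum used, demote→Q2. Q0=[] Q1=[] Q2=[P3]
t=21-23: P3@Q2 runs 2, rem=0, completes. Q0=[] Q1=[] Q2=[]

Answer: P1(0-3) P2(3-6) P3(6-9) P1(9-12) P2(12-15) P3(15-21) P3(21-23)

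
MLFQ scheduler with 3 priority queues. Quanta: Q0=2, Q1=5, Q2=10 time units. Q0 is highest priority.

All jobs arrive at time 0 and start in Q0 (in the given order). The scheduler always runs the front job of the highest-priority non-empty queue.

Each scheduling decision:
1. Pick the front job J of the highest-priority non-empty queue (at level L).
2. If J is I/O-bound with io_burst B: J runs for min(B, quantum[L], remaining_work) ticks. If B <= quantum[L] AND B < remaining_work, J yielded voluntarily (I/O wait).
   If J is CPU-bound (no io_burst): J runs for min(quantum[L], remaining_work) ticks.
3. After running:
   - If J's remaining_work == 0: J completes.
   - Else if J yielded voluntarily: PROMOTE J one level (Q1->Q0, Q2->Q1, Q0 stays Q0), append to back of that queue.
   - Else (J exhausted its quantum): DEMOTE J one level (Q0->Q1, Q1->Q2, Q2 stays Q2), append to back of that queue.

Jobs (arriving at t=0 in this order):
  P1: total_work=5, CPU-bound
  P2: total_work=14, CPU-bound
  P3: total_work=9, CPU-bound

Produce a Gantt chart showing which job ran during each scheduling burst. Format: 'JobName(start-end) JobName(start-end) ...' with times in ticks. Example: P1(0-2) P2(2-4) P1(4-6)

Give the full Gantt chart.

Answer: P1(0-2) P2(2-4) P3(4-6) P1(6-9) P2(9-14) P3(14-19) P2(19-26) P3(26-28)

Derivation:
t=0-2: P1@Q0 runs 2, rem=3, quantum used, demote→Q1. Q0=[P2,P3] Q1=[P1] Q2=[]
t=2-4: P2@Q0 runs 2, rem=12, quantum used, demote→Q1. Q0=[P3] Q1=[P1,P2] Q2=[]
t=4-6: P3@Q0 runs 2, rem=7, quantum used, demote→Q1. Q0=[] Q1=[P1,P2,P3] Q2=[]
t=6-9: P1@Q1 runs 3, rem=0, completes. Q0=[] Q1=[P2,P3] Q2=[]
t=9-14: P2@Q1 runs 5, rem=7, quantum used, demote→Q2. Q0=[] Q1=[P3] Q2=[P2]
t=14-19: P3@Q1 runs 5, rem=2, quantum used, demote→Q2. Q0=[] Q1=[] Q2=[P2,P3]
t=19-26: P2@Q2 runs 7, rem=0, completes. Q0=[] Q1=[] Q2=[P3]
t=26-28: P3@Q2 runs 2, rem=0, completes. Q0=[] Q1=[] Q2=[]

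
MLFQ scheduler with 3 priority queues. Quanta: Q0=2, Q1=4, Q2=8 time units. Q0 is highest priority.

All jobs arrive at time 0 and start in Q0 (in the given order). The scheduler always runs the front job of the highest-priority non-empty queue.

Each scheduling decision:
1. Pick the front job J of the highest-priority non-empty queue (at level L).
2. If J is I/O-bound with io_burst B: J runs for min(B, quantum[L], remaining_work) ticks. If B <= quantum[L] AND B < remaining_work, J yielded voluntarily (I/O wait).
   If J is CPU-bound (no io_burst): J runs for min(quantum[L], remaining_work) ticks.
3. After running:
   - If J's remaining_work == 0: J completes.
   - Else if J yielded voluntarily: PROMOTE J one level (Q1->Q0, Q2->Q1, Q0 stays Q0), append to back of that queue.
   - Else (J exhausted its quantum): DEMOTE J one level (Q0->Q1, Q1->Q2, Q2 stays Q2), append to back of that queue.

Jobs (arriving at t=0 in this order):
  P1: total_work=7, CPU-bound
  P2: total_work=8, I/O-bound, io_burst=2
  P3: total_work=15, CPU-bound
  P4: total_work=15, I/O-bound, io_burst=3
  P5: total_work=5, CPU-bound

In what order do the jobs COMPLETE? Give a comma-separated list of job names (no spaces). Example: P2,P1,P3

Answer: P2,P5,P4,P1,P3

Derivation:
t=0-2: P1@Q0 runs 2, rem=5, quantum used, demote→Q1. Q0=[P2,P3,P4,P5] Q1=[P1] Q2=[]
t=2-4: P2@Q0 runs 2, rem=6, I/O yield, promote→Q0. Q0=[P3,P4,P5,P2] Q1=[P1] Q2=[]
t=4-6: P3@Q0 runs 2, rem=13, quantum used, demote→Q1. Q0=[P4,P5,P2] Q1=[P1,P3] Q2=[]
t=6-8: P4@Q0 runs 2, rem=13, quantum used, demote→Q1. Q0=[P5,P2] Q1=[P1,P3,P4] Q2=[]
t=8-10: P5@Q0 runs 2, rem=3, quantum used, demote→Q1. Q0=[P2] Q1=[P1,P3,P4,P5] Q2=[]
t=10-12: P2@Q0 runs 2, rem=4, I/O yield, promote→Q0. Q0=[P2] Q1=[P1,P3,P4,P5] Q2=[]
t=12-14: P2@Q0 runs 2, rem=2, I/O yield, promote→Q0. Q0=[P2] Q1=[P1,P3,P4,P5] Q2=[]
t=14-16: P2@Q0 runs 2, rem=0, completes. Q0=[] Q1=[P1,P3,P4,P5] Q2=[]
t=16-20: P1@Q1 runs 4, rem=1, quantum used, demote→Q2. Q0=[] Q1=[P3,P4,P5] Q2=[P1]
t=20-24: P3@Q1 runs 4, rem=9, quantum used, demote→Q2. Q0=[] Q1=[P4,P5] Q2=[P1,P3]
t=24-27: P4@Q1 runs 3, rem=10, I/O yield, promote→Q0. Q0=[P4] Q1=[P5] Q2=[P1,P3]
t=27-29: P4@Q0 runs 2, rem=8, quantum used, demote→Q1. Q0=[] Q1=[P5,P4] Q2=[P1,P3]
t=29-32: P5@Q1 runs 3, rem=0, completes. Q0=[] Q1=[P4] Q2=[P1,P3]
t=32-35: P4@Q1 runs 3, rem=5, I/O yield, promote→Q0. Q0=[P4] Q1=[] Q2=[P1,P3]
t=35-37: P4@Q0 runs 2, rem=3, quantum used, demote→Q1. Q0=[] Q1=[P4] Q2=[P1,P3]
t=37-40: P4@Q1 runs 3, rem=0, completes. Q0=[] Q1=[] Q2=[P1,P3]
t=40-41: P1@Q2 runs 1, rem=0, completes. Q0=[] Q1=[] Q2=[P3]
t=41-49: P3@Q2 runs 8, rem=1, quantum used, demote→Q2. Q0=[] Q1=[] Q2=[P3]
t=49-50: P3@Q2 runs 1, rem=0, completes. Q0=[] Q1=[] Q2=[]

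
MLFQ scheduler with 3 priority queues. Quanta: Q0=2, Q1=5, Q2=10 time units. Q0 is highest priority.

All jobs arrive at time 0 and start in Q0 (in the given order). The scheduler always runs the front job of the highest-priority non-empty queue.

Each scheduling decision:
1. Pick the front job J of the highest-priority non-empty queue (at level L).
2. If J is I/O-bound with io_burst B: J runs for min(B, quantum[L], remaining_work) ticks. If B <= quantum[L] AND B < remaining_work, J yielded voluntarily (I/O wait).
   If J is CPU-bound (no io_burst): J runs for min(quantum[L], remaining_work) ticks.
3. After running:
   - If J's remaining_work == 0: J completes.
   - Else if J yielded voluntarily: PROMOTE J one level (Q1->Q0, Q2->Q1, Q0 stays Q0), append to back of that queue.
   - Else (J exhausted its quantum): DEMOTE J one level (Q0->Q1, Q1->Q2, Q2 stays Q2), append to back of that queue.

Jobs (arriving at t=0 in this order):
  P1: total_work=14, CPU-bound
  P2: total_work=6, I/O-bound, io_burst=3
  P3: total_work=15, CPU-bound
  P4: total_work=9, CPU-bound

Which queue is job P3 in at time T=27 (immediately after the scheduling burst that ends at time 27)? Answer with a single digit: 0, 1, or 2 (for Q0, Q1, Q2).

t=0-2: P1@Q0 runs 2, rem=12, quantum used, demote→Q1. Q0=[P2,P3,P4] Q1=[P1] Q2=[]
t=2-4: P2@Q0 runs 2, rem=4, quantum used, demote→Q1. Q0=[P3,P4] Q1=[P1,P2] Q2=[]
t=4-6: P3@Q0 runs 2, rem=13, quantum used, demote→Q1. Q0=[P4] Q1=[P1,P2,P3] Q2=[]
t=6-8: P4@Q0 runs 2, rem=7, quantum used, demote→Q1. Q0=[] Q1=[P1,P2,P3,P4] Q2=[]
t=8-13: P1@Q1 runs 5, rem=7, quantum used, demote→Q2. Q0=[] Q1=[P2,P3,P4] Q2=[P1]
t=13-16: P2@Q1 runs 3, rem=1, I/O yield, promote→Q0. Q0=[P2] Q1=[P3,P4] Q2=[P1]
t=16-17: P2@Q0 runs 1, rem=0, completes. Q0=[] Q1=[P3,P4] Q2=[P1]
t=17-22: P3@Q1 runs 5, rem=8, quantum used, demote→Q2. Q0=[] Q1=[P4] Q2=[P1,P3]
t=22-27: P4@Q1 runs 5, rem=2, quantum used, demote→Q2. Q0=[] Q1=[] Q2=[P1,P3,P4]
t=27-34: P1@Q2 runs 7, rem=0, completes. Q0=[] Q1=[] Q2=[P3,P4]
t=34-42: P3@Q2 runs 8, rem=0, completes. Q0=[] Q1=[] Q2=[P4]
t=42-44: P4@Q2 runs 2, rem=0, completes. Q0=[] Q1=[] Q2=[]

Answer: 2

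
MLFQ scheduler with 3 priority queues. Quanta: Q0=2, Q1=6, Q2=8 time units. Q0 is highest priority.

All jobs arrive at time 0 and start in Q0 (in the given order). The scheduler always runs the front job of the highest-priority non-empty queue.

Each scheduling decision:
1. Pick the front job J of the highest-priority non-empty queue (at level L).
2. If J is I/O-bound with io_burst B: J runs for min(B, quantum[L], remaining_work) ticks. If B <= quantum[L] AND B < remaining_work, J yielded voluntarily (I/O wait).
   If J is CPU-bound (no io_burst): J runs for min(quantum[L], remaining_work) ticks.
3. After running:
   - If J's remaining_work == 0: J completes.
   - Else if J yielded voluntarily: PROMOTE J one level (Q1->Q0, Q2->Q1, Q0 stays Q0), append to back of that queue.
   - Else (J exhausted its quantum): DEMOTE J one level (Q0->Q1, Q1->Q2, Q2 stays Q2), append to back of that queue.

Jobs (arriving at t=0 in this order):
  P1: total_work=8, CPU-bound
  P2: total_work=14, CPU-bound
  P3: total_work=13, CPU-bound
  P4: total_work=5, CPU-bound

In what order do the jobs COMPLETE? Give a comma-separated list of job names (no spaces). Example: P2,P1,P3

t=0-2: P1@Q0 runs 2, rem=6, quantum used, demote→Q1. Q0=[P2,P3,P4] Q1=[P1] Q2=[]
t=2-4: P2@Q0 runs 2, rem=12, quantum used, demote→Q1. Q0=[P3,P4] Q1=[P1,P2] Q2=[]
t=4-6: P3@Q0 runs 2, rem=11, quantum used, demote→Q1. Q0=[P4] Q1=[P1,P2,P3] Q2=[]
t=6-8: P4@Q0 runs 2, rem=3, quantum used, demote→Q1. Q0=[] Q1=[P1,P2,P3,P4] Q2=[]
t=8-14: P1@Q1 runs 6, rem=0, completes. Q0=[] Q1=[P2,P3,P4] Q2=[]
t=14-20: P2@Q1 runs 6, rem=6, quantum used, demote→Q2. Q0=[] Q1=[P3,P4] Q2=[P2]
t=20-26: P3@Q1 runs 6, rem=5, quantum used, demote→Q2. Q0=[] Q1=[P4] Q2=[P2,P3]
t=26-29: P4@Q1 runs 3, rem=0, completes. Q0=[] Q1=[] Q2=[P2,P3]
t=29-35: P2@Q2 runs 6, rem=0, completes. Q0=[] Q1=[] Q2=[P3]
t=35-40: P3@Q2 runs 5, rem=0, completes. Q0=[] Q1=[] Q2=[]

Answer: P1,P4,P2,P3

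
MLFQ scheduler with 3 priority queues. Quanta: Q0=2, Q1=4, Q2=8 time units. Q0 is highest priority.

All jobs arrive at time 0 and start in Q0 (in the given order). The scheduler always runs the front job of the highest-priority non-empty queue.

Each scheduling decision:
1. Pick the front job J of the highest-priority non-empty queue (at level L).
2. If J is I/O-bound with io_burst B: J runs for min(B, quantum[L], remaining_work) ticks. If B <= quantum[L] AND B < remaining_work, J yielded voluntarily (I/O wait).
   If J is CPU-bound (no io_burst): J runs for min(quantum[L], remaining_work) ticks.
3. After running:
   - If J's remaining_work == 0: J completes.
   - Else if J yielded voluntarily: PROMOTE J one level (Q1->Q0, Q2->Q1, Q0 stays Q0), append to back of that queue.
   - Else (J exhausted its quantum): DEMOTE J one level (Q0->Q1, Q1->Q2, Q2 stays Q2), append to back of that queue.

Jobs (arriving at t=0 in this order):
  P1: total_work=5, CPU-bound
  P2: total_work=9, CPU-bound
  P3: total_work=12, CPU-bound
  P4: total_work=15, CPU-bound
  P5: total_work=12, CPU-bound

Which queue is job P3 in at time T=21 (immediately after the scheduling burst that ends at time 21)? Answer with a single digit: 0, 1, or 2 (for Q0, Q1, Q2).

Answer: 2

Derivation:
t=0-2: P1@Q0 runs 2, rem=3, quantum used, demote→Q1. Q0=[P2,P3,P4,P5] Q1=[P1] Q2=[]
t=2-4: P2@Q0 runs 2, rem=7, quantum used, demote→Q1. Q0=[P3,P4,P5] Q1=[P1,P2] Q2=[]
t=4-6: P3@Q0 runs 2, rem=10, quantum used, demote→Q1. Q0=[P4,P5] Q1=[P1,P2,P3] Q2=[]
t=6-8: P4@Q0 runs 2, rem=13, quantum used, demote→Q1. Q0=[P5] Q1=[P1,P2,P3,P4] Q2=[]
t=8-10: P5@Q0 runs 2, rem=10, quantum used, demote→Q1. Q0=[] Q1=[P1,P2,P3,P4,P5] Q2=[]
t=10-13: P1@Q1 runs 3, rem=0, completes. Q0=[] Q1=[P2,P3,P4,P5] Q2=[]
t=13-17: P2@Q1 runs 4, rem=3, quantum used, demote→Q2. Q0=[] Q1=[P3,P4,P5] Q2=[P2]
t=17-21: P3@Q1 runs 4, rem=6, quantum used, demote→Q2. Q0=[] Q1=[P4,P5] Q2=[P2,P3]
t=21-25: P4@Q1 runs 4, rem=9, quantum used, demote→Q2. Q0=[] Q1=[P5] Q2=[P2,P3,P4]
t=25-29: P5@Q1 runs 4, rem=6, quantum used, demote→Q2. Q0=[] Q1=[] Q2=[P2,P3,P4,P5]
t=29-32: P2@Q2 runs 3, rem=0, completes. Q0=[] Q1=[] Q2=[P3,P4,P5]
t=32-38: P3@Q2 runs 6, rem=0, completes. Q0=[] Q1=[] Q2=[P4,P5]
t=38-46: P4@Q2 runs 8, rem=1, quantum used, demote→Q2. Q0=[] Q1=[] Q2=[P5,P4]
t=46-52: P5@Q2 runs 6, rem=0, completes. Q0=[] Q1=[] Q2=[P4]
t=52-53: P4@Q2 runs 1, rem=0, completes. Q0=[] Q1=[] Q2=[]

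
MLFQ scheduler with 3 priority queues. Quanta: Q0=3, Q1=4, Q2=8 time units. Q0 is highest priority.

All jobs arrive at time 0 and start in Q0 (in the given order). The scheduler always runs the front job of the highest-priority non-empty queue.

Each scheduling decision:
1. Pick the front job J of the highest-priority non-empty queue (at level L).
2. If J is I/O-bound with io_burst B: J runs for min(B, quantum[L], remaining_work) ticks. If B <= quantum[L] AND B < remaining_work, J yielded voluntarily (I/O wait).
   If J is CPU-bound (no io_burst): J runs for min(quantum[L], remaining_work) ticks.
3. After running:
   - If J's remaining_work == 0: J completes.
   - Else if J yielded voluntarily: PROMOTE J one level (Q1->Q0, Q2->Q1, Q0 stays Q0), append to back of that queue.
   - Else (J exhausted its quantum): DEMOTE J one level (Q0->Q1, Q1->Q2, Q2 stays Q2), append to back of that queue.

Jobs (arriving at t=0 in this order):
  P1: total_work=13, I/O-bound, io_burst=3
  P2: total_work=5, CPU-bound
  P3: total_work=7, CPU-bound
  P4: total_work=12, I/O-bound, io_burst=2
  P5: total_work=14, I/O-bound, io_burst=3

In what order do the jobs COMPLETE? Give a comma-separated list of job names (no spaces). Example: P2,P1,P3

Answer: P1,P5,P4,P2,P3

Derivation:
t=0-3: P1@Q0 runs 3, rem=10, I/O yield, promote→Q0. Q0=[P2,P3,P4,P5,P1] Q1=[] Q2=[]
t=3-6: P2@Q0 runs 3, rem=2, quantum used, demote→Q1. Q0=[P3,P4,P5,P1] Q1=[P2] Q2=[]
t=6-9: P3@Q0 runs 3, rem=4, quantum used, demote→Q1. Q0=[P4,P5,P1] Q1=[P2,P3] Q2=[]
t=9-11: P4@Q0 runs 2, rem=10, I/O yield, promote→Q0. Q0=[P5,P1,P4] Q1=[P2,P3] Q2=[]
t=11-14: P5@Q0 runs 3, rem=11, I/O yield, promote→Q0. Q0=[P1,P4,P5] Q1=[P2,P3] Q2=[]
t=14-17: P1@Q0 runs 3, rem=7, I/O yield, promote→Q0. Q0=[P4,P5,P1] Q1=[P2,P3] Q2=[]
t=17-19: P4@Q0 runs 2, rem=8, I/O yield, promote→Q0. Q0=[P5,P1,P4] Q1=[P2,P3] Q2=[]
t=19-22: P5@Q0 runs 3, rem=8, I/O yield, promote→Q0. Q0=[P1,P4,P5] Q1=[P2,P3] Q2=[]
t=22-25: P1@Q0 runs 3, rem=4, I/O yield, promote→Q0. Q0=[P4,P5,P1] Q1=[P2,P3] Q2=[]
t=25-27: P4@Q0 runs 2, rem=6, I/O yield, promote→Q0. Q0=[P5,P1,P4] Q1=[P2,P3] Q2=[]
t=27-30: P5@Q0 runs 3, rem=5, I/O yield, promote→Q0. Q0=[P1,P4,P5] Q1=[P2,P3] Q2=[]
t=30-33: P1@Q0 runs 3, rem=1, I/O yield, promote→Q0. Q0=[P4,P5,P1] Q1=[P2,P3] Q2=[]
t=33-35: P4@Q0 runs 2, rem=4, I/O yield, promote→Q0. Q0=[P5,P1,P4] Q1=[P2,P3] Q2=[]
t=35-38: P5@Q0 runs 3, rem=2, I/O yield, promote→Q0. Q0=[P1,P4,P5] Q1=[P2,P3] Q2=[]
t=38-39: P1@Q0 runs 1, rem=0, completes. Q0=[P4,P5] Q1=[P2,P3] Q2=[]
t=39-41: P4@Q0 runs 2, rem=2, I/O yield, promote→Q0. Q0=[P5,P4] Q1=[P2,P3] Q2=[]
t=41-43: P5@Q0 runs 2, rem=0, completes. Q0=[P4] Q1=[P2,P3] Q2=[]
t=43-45: P4@Q0 runs 2, rem=0, completes. Q0=[] Q1=[P2,P3] Q2=[]
t=45-47: P2@Q1 runs 2, rem=0, completes. Q0=[] Q1=[P3] Q2=[]
t=47-51: P3@Q1 runs 4, rem=0, completes. Q0=[] Q1=[] Q2=[]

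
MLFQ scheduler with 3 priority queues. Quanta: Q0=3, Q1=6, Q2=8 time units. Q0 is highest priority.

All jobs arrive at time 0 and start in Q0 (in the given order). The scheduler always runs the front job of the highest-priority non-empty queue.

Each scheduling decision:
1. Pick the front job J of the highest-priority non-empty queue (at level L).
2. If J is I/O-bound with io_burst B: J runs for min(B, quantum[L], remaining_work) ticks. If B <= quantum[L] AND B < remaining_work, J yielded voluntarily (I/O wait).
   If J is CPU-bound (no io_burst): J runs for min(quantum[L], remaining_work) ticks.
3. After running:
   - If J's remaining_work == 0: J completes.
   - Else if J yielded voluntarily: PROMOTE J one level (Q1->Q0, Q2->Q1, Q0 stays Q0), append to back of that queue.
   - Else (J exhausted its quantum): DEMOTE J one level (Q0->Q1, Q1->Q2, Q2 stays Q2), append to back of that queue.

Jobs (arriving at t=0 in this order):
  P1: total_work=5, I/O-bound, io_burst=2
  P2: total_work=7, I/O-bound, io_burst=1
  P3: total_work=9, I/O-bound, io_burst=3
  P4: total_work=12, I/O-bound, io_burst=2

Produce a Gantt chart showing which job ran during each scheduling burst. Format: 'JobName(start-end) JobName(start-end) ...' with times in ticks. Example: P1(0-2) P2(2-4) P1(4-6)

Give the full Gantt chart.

t=0-2: P1@Q0 runs 2, rem=3, I/O yield, promote→Q0. Q0=[P2,P3,P4,P1] Q1=[] Q2=[]
t=2-3: P2@Q0 runs 1, rem=6, I/O yield, promote→Q0. Q0=[P3,P4,P1,P2] Q1=[] Q2=[]
t=3-6: P3@Q0 runs 3, rem=6, I/O yield, promote→Q0. Q0=[P4,P1,P2,P3] Q1=[] Q2=[]
t=6-8: P4@Q0 runs 2, rem=10, I/O yield, promote→Q0. Q0=[P1,P2,P3,P4] Q1=[] Q2=[]
t=8-10: P1@Q0 runs 2, rem=1, I/O yield, promote→Q0. Q0=[P2,P3,P4,P1] Q1=[] Q2=[]
t=10-11: P2@Q0 runs 1, rem=5, I/O yield, promote→Q0. Q0=[P3,P4,P1,P2] Q1=[] Q2=[]
t=11-14: P3@Q0 runs 3, rem=3, I/O yield, promote→Q0. Q0=[P4,P1,P2,P3] Q1=[] Q2=[]
t=14-16: P4@Q0 runs 2, rem=8, I/O yield, promote→Q0. Q0=[P1,P2,P3,P4] Q1=[] Q2=[]
t=16-17: P1@Q0 runs 1, rem=0, completes. Q0=[P2,P3,P4] Q1=[] Q2=[]
t=17-18: P2@Q0 runs 1, rem=4, I/O yield, promote→Q0. Q0=[P3,P4,P2] Q1=[] Q2=[]
t=18-21: P3@Q0 runs 3, rem=0, completes. Q0=[P4,P2] Q1=[] Q2=[]
t=21-23: P4@Q0 runs 2, rem=6, I/O yield, promote→Q0. Q0=[P2,P4] Q1=[] Q2=[]
t=23-24: P2@Q0 runs 1, rem=3, I/O yield, promote→Q0. Q0=[P4,P2] Q1=[] Q2=[]
t=24-26: P4@Q0 runs 2, rem=4, I/O yield, promote→Q0. Q0=[P2,P4] Q1=[] Q2=[]
t=26-27: P2@Q0 runs 1, rem=2, I/O yield, promote→Q0. Q0=[P4,P2] Q1=[] Q2=[]
t=27-29: P4@Q0 runs 2, rem=2, I/O yield, promote→Q0. Q0=[P2,P4] Q1=[] Q2=[]
t=29-30: P2@Q0 runs 1, rem=1, I/O yield, promote→Q0. Q0=[P4,P2] Q1=[] Q2=[]
t=30-32: P4@Q0 runs 2, rem=0, completes. Q0=[P2] Q1=[] Q2=[]
t=32-33: P2@Q0 runs 1, rem=0, completes. Q0=[] Q1=[] Q2=[]

Answer: P1(0-2) P2(2-3) P3(3-6) P4(6-8) P1(8-10) P2(10-11) P3(11-14) P4(14-16) P1(16-17) P2(17-18) P3(18-21) P4(21-23) P2(23-24) P4(24-26) P2(26-27) P4(27-29) P2(29-30) P4(30-32) P2(32-33)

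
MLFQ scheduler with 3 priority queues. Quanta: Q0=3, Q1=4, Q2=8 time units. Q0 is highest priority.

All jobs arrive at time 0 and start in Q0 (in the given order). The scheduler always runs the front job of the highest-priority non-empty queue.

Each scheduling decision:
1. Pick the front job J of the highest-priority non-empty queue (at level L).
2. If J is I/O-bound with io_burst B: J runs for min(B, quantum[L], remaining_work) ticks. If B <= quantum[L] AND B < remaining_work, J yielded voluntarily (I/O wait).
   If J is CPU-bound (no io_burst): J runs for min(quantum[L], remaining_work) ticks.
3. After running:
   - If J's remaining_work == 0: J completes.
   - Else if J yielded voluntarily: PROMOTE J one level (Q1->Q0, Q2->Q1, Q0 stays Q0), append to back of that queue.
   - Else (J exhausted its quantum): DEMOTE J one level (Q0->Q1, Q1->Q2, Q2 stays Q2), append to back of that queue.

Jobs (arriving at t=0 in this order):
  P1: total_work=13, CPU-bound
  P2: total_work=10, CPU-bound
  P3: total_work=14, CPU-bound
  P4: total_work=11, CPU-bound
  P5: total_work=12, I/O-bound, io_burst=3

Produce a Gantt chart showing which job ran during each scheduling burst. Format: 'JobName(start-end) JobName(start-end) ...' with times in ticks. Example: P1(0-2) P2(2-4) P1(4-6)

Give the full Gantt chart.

t=0-3: P1@Q0 runs 3, rem=10, quantum used, demote→Q1. Q0=[P2,P3,P4,P5] Q1=[P1] Q2=[]
t=3-6: P2@Q0 runs 3, rem=7, quantum used, demote→Q1. Q0=[P3,P4,P5] Q1=[P1,P2] Q2=[]
t=6-9: P3@Q0 runs 3, rem=11, quantum used, demote→Q1. Q0=[P4,P5] Q1=[P1,P2,P3] Q2=[]
t=9-12: P4@Q0 runs 3, rem=8, quantum used, demote→Q1. Q0=[P5] Q1=[P1,P2,P3,P4] Q2=[]
t=12-15: P5@Q0 runs 3, rem=9, I/O yield, promote→Q0. Q0=[P5] Q1=[P1,P2,P3,P4] Q2=[]
t=15-18: P5@Q0 runs 3, rem=6, I/O yield, promote→Q0. Q0=[P5] Q1=[P1,P2,P3,P4] Q2=[]
t=18-21: P5@Q0 runs 3, rem=3, I/O yield, promote→Q0. Q0=[P5] Q1=[P1,P2,P3,P4] Q2=[]
t=21-24: P5@Q0 runs 3, rem=0, completes. Q0=[] Q1=[P1,P2,P3,P4] Q2=[]
t=24-28: P1@Q1 runs 4, rem=6, quantum used, demote→Q2. Q0=[] Q1=[P2,P3,P4] Q2=[P1]
t=28-32: P2@Q1 runs 4, rem=3, quantum used, demote→Q2. Q0=[] Q1=[P3,P4] Q2=[P1,P2]
t=32-36: P3@Q1 runs 4, rem=7, quantum used, demote→Q2. Q0=[] Q1=[P4] Q2=[P1,P2,P3]
t=36-40: P4@Q1 runs 4, rem=4, quantum used, demote→Q2. Q0=[] Q1=[] Q2=[P1,P2,P3,P4]
t=40-46: P1@Q2 runs 6, rem=0, completes. Q0=[] Q1=[] Q2=[P2,P3,P4]
t=46-49: P2@Q2 runs 3, rem=0, completes. Q0=[] Q1=[] Q2=[P3,P4]
t=49-56: P3@Q2 runs 7, rem=0, completes. Q0=[] Q1=[] Q2=[P4]
t=56-60: P4@Q2 runs 4, rem=0, completes. Q0=[] Q1=[] Q2=[]

Answer: P1(0-3) P2(3-6) P3(6-9) P4(9-12) P5(12-15) P5(15-18) P5(18-21) P5(21-24) P1(24-28) P2(28-32) P3(32-36) P4(36-40) P1(40-46) P2(46-49) P3(49-56) P4(56-60)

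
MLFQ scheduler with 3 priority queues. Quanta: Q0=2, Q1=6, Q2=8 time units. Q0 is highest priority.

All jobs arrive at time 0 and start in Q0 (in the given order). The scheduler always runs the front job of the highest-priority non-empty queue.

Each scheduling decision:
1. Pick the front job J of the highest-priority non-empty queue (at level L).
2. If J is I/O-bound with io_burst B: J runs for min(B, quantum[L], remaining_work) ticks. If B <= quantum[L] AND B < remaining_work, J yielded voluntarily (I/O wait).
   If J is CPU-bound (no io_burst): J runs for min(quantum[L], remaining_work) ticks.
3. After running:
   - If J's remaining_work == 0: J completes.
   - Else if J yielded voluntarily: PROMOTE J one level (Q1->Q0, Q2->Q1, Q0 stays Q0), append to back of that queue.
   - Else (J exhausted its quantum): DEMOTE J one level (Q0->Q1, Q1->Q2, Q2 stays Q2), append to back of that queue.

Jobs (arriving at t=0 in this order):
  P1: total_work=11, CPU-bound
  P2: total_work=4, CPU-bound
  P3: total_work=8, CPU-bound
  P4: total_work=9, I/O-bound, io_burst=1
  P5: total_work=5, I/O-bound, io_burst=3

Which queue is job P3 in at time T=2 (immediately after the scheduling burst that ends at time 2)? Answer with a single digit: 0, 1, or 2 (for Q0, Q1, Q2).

Answer: 0

Derivation:
t=0-2: P1@Q0 runs 2, rem=9, quantum used, demote→Q1. Q0=[P2,P3,P4,P5] Q1=[P1] Q2=[]
t=2-4: P2@Q0 runs 2, rem=2, quantum used, demote→Q1. Q0=[P3,P4,P5] Q1=[P1,P2] Q2=[]
t=4-6: P3@Q0 runs 2, rem=6, quantum used, demote→Q1. Q0=[P4,P5] Q1=[P1,P2,P3] Q2=[]
t=6-7: P4@Q0 runs 1, rem=8, I/O yield, promote→Q0. Q0=[P5,P4] Q1=[P1,P2,P3] Q2=[]
t=7-9: P5@Q0 runs 2, rem=3, quantum used, demote→Q1. Q0=[P4] Q1=[P1,P2,P3,P5] Q2=[]
t=9-10: P4@Q0 runs 1, rem=7, I/O yield, promote→Q0. Q0=[P4] Q1=[P1,P2,P3,P5] Q2=[]
t=10-11: P4@Q0 runs 1, rem=6, I/O yield, promote→Q0. Q0=[P4] Q1=[P1,P2,P3,P5] Q2=[]
t=11-12: P4@Q0 runs 1, rem=5, I/O yield, promote→Q0. Q0=[P4] Q1=[P1,P2,P3,P5] Q2=[]
t=12-13: P4@Q0 runs 1, rem=4, I/O yield, promote→Q0. Q0=[P4] Q1=[P1,P2,P3,P5] Q2=[]
t=13-14: P4@Q0 runs 1, rem=3, I/O yield, promote→Q0. Q0=[P4] Q1=[P1,P2,P3,P5] Q2=[]
t=14-15: P4@Q0 runs 1, rem=2, I/O yield, promote→Q0. Q0=[P4] Q1=[P1,P2,P3,P5] Q2=[]
t=15-16: P4@Q0 runs 1, rem=1, I/O yield, promote→Q0. Q0=[P4] Q1=[P1,P2,P3,P5] Q2=[]
t=16-17: P4@Q0 runs 1, rem=0, completes. Q0=[] Q1=[P1,P2,P3,P5] Q2=[]
t=17-23: P1@Q1 runs 6, rem=3, quantum used, demote→Q2. Q0=[] Q1=[P2,P3,P5] Q2=[P1]
t=23-25: P2@Q1 runs 2, rem=0, completes. Q0=[] Q1=[P3,P5] Q2=[P1]
t=25-31: P3@Q1 runs 6, rem=0, completes. Q0=[] Q1=[P5] Q2=[P1]
t=31-34: P5@Q1 runs 3, rem=0, completes. Q0=[] Q1=[] Q2=[P1]
t=34-37: P1@Q2 runs 3, rem=0, completes. Q0=[] Q1=[] Q2=[]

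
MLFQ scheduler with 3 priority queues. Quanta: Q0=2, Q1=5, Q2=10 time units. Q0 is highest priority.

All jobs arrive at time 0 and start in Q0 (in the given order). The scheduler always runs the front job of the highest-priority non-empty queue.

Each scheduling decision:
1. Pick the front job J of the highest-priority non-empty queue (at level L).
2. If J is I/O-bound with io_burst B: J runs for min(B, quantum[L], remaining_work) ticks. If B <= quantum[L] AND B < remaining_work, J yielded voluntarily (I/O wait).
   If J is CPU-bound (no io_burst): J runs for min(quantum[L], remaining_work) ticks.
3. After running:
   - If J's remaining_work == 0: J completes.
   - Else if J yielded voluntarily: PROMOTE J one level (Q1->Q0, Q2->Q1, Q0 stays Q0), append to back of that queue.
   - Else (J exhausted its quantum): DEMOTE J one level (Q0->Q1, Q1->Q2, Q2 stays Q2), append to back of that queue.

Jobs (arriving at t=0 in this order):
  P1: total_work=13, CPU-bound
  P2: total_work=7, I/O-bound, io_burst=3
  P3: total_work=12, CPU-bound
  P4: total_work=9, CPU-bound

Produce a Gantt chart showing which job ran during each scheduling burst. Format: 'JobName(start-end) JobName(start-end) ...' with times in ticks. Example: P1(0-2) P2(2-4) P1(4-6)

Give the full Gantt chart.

t=0-2: P1@Q0 runs 2, rem=11, quantum used, demote→Q1. Q0=[P2,P3,P4] Q1=[P1] Q2=[]
t=2-4: P2@Q0 runs 2, rem=5, quantum used, demote→Q1. Q0=[P3,P4] Q1=[P1,P2] Q2=[]
t=4-6: P3@Q0 runs 2, rem=10, quantum used, demote→Q1. Q0=[P4] Q1=[P1,P2,P3] Q2=[]
t=6-8: P4@Q0 runs 2, rem=7, quantum used, demote→Q1. Q0=[] Q1=[P1,P2,P3,P4] Q2=[]
t=8-13: P1@Q1 runs 5, rem=6, quantum used, demote→Q2. Q0=[] Q1=[P2,P3,P4] Q2=[P1]
t=13-16: P2@Q1 runs 3, rem=2, I/O yield, promote→Q0. Q0=[P2] Q1=[P3,P4] Q2=[P1]
t=16-18: P2@Q0 runs 2, rem=0, completes. Q0=[] Q1=[P3,P4] Q2=[P1]
t=18-23: P3@Q1 runs 5, rem=5, quantum used, demote→Q2. Q0=[] Q1=[P4] Q2=[P1,P3]
t=23-28: P4@Q1 runs 5, rem=2, quantum used, demote→Q2. Q0=[] Q1=[] Q2=[P1,P3,P4]
t=28-34: P1@Q2 runs 6, rem=0, completes. Q0=[] Q1=[] Q2=[P3,P4]
t=34-39: P3@Q2 runs 5, rem=0, completes. Q0=[] Q1=[] Q2=[P4]
t=39-41: P4@Q2 runs 2, rem=0, completes. Q0=[] Q1=[] Q2=[]

Answer: P1(0-2) P2(2-4) P3(4-6) P4(6-8) P1(8-13) P2(13-16) P2(16-18) P3(18-23) P4(23-28) P1(28-34) P3(34-39) P4(39-41)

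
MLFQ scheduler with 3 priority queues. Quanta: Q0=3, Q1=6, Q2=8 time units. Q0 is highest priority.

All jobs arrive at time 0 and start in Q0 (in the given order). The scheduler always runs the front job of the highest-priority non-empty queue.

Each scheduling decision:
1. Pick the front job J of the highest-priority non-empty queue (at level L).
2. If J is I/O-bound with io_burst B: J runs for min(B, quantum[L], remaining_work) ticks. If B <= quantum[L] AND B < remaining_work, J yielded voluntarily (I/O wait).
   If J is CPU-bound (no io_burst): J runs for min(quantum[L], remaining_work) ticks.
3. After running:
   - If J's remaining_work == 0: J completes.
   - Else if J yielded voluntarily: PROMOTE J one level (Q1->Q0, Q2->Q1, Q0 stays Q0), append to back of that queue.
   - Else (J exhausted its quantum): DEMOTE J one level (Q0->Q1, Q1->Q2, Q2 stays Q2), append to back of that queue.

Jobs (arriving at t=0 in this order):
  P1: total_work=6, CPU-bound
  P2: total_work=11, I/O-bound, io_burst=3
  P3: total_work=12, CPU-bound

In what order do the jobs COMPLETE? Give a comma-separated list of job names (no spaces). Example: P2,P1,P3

Answer: P2,P1,P3

Derivation:
t=0-3: P1@Q0 runs 3, rem=3, quantum used, demote→Q1. Q0=[P2,P3] Q1=[P1] Q2=[]
t=3-6: P2@Q0 runs 3, rem=8, I/O yield, promote→Q0. Q0=[P3,P2] Q1=[P1] Q2=[]
t=6-9: P3@Q0 runs 3, rem=9, quantum used, demote→Q1. Q0=[P2] Q1=[P1,P3] Q2=[]
t=9-12: P2@Q0 runs 3, rem=5, I/O yield, promote→Q0. Q0=[P2] Q1=[P1,P3] Q2=[]
t=12-15: P2@Q0 runs 3, rem=2, I/O yield, promote→Q0. Q0=[P2] Q1=[P1,P3] Q2=[]
t=15-17: P2@Q0 runs 2, rem=0, completes. Q0=[] Q1=[P1,P3] Q2=[]
t=17-20: P1@Q1 runs 3, rem=0, completes. Q0=[] Q1=[P3] Q2=[]
t=20-26: P3@Q1 runs 6, rem=3, quantum used, demote→Q2. Q0=[] Q1=[] Q2=[P3]
t=26-29: P3@Q2 runs 3, rem=0, completes. Q0=[] Q1=[] Q2=[]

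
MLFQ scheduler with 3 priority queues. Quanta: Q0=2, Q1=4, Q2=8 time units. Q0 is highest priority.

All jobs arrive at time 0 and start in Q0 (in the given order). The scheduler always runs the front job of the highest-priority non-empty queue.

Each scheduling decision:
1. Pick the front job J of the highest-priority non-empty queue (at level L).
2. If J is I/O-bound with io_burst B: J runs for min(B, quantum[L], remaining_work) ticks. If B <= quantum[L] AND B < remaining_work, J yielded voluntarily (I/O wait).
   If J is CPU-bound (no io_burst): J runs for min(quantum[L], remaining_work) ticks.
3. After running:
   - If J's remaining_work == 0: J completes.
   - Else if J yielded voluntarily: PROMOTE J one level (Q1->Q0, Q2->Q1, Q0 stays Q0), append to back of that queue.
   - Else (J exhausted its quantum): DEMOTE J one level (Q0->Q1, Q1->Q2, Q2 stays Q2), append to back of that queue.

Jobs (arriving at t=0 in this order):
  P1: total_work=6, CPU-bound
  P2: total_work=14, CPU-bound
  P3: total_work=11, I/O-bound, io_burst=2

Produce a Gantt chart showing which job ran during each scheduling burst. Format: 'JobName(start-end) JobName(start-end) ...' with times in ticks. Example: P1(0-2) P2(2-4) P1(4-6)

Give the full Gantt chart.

Answer: P1(0-2) P2(2-4) P3(4-6) P3(6-8) P3(8-10) P3(10-12) P3(12-14) P3(14-15) P1(15-19) P2(19-23) P2(23-31)

Derivation:
t=0-2: P1@Q0 runs 2, rem=4, quantum used, demote→Q1. Q0=[P2,P3] Q1=[P1] Q2=[]
t=2-4: P2@Q0 runs 2, rem=12, quantum used, demote→Q1. Q0=[P3] Q1=[P1,P2] Q2=[]
t=4-6: P3@Q0 runs 2, rem=9, I/O yield, promote→Q0. Q0=[P3] Q1=[P1,P2] Q2=[]
t=6-8: P3@Q0 runs 2, rem=7, I/O yield, promote→Q0. Q0=[P3] Q1=[P1,P2] Q2=[]
t=8-10: P3@Q0 runs 2, rem=5, I/O yield, promote→Q0. Q0=[P3] Q1=[P1,P2] Q2=[]
t=10-12: P3@Q0 runs 2, rem=3, I/O yield, promote→Q0. Q0=[P3] Q1=[P1,P2] Q2=[]
t=12-14: P3@Q0 runs 2, rem=1, I/O yield, promote→Q0. Q0=[P3] Q1=[P1,P2] Q2=[]
t=14-15: P3@Q0 runs 1, rem=0, completes. Q0=[] Q1=[P1,P2] Q2=[]
t=15-19: P1@Q1 runs 4, rem=0, completes. Q0=[] Q1=[P2] Q2=[]
t=19-23: P2@Q1 runs 4, rem=8, quantum used, demote→Q2. Q0=[] Q1=[] Q2=[P2]
t=23-31: P2@Q2 runs 8, rem=0, completes. Q0=[] Q1=[] Q2=[]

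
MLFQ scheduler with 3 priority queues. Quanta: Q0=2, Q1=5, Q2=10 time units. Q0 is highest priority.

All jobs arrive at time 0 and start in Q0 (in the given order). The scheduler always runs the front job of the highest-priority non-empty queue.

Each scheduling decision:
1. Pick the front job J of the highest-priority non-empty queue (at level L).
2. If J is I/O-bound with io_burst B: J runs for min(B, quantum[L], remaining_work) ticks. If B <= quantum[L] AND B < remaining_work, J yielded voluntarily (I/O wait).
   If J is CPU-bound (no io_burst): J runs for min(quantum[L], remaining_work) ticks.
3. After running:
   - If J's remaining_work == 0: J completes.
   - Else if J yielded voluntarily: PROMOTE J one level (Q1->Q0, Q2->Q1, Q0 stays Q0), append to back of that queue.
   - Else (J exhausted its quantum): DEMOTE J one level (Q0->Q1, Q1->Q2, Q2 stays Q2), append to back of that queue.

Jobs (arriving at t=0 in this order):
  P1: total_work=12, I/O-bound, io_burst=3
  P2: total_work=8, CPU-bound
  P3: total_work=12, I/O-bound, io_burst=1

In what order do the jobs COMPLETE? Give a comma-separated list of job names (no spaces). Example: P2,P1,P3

t=0-2: P1@Q0 runs 2, rem=10, quantum used, demote→Q1. Q0=[P2,P3] Q1=[P1] Q2=[]
t=2-4: P2@Q0 runs 2, rem=6, quantum used, demote→Q1. Q0=[P3] Q1=[P1,P2] Q2=[]
t=4-5: P3@Q0 runs 1, rem=11, I/O yield, promote→Q0. Q0=[P3] Q1=[P1,P2] Q2=[]
t=5-6: P3@Q0 runs 1, rem=10, I/O yield, promote→Q0. Q0=[P3] Q1=[P1,P2] Q2=[]
t=6-7: P3@Q0 runs 1, rem=9, I/O yield, promote→Q0. Q0=[P3] Q1=[P1,P2] Q2=[]
t=7-8: P3@Q0 runs 1, rem=8, I/O yield, promote→Q0. Q0=[P3] Q1=[P1,P2] Q2=[]
t=8-9: P3@Q0 runs 1, rem=7, I/O yield, promote→Q0. Q0=[P3] Q1=[P1,P2] Q2=[]
t=9-10: P3@Q0 runs 1, rem=6, I/O yield, promote→Q0. Q0=[P3] Q1=[P1,P2] Q2=[]
t=10-11: P3@Q0 runs 1, rem=5, I/O yield, promote→Q0. Q0=[P3] Q1=[P1,P2] Q2=[]
t=11-12: P3@Q0 runs 1, rem=4, I/O yield, promote→Q0. Q0=[P3] Q1=[P1,P2] Q2=[]
t=12-13: P3@Q0 runs 1, rem=3, I/O yield, promote→Q0. Q0=[P3] Q1=[P1,P2] Q2=[]
t=13-14: P3@Q0 runs 1, rem=2, I/O yield, promote→Q0. Q0=[P3] Q1=[P1,P2] Q2=[]
t=14-15: P3@Q0 runs 1, rem=1, I/O yield, promote→Q0. Q0=[P3] Q1=[P1,P2] Q2=[]
t=15-16: P3@Q0 runs 1, rem=0, completes. Q0=[] Q1=[P1,P2] Q2=[]
t=16-19: P1@Q1 runs 3, rem=7, I/O yield, promote→Q0. Q0=[P1] Q1=[P2] Q2=[]
t=19-21: P1@Q0 runs 2, rem=5, quantum used, demote→Q1. Q0=[] Q1=[P2,P1] Q2=[]
t=21-26: P2@Q1 runs 5, rem=1, quantum used, demote→Q2. Q0=[] Q1=[P1] Q2=[P2]
t=26-29: P1@Q1 runs 3, rem=2, I/O yield, promote→Q0. Q0=[P1] Q1=[] Q2=[P2]
t=29-31: P1@Q0 runs 2, rem=0, completes. Q0=[] Q1=[] Q2=[P2]
t=31-32: P2@Q2 runs 1, rem=0, completes. Q0=[] Q1=[] Q2=[]

Answer: P3,P1,P2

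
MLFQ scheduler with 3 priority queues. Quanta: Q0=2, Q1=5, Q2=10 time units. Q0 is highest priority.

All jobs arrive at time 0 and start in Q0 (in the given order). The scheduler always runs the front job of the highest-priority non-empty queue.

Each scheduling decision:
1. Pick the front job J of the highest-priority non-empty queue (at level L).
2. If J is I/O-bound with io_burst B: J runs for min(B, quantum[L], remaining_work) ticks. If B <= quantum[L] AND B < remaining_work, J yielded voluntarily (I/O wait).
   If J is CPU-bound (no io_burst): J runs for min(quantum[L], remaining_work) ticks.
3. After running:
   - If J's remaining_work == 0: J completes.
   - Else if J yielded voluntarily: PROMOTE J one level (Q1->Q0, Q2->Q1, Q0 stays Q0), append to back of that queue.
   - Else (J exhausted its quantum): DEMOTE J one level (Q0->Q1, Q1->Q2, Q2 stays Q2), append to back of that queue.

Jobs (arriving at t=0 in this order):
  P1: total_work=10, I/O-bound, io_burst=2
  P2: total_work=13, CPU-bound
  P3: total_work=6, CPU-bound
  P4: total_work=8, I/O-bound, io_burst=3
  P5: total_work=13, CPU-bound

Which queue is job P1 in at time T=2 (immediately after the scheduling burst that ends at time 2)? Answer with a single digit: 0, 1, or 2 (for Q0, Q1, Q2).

t=0-2: P1@Q0 runs 2, rem=8, I/O yield, promote→Q0. Q0=[P2,P3,P4,P5,P1] Q1=[] Q2=[]
t=2-4: P2@Q0 runs 2, rem=11, quantum used, demote→Q1. Q0=[P3,P4,P5,P1] Q1=[P2] Q2=[]
t=4-6: P3@Q0 runs 2, rem=4, quantum used, demote→Q1. Q0=[P4,P5,P1] Q1=[P2,P3] Q2=[]
t=6-8: P4@Q0 runs 2, rem=6, quantum used, demote→Q1. Q0=[P5,P1] Q1=[P2,P3,P4] Q2=[]
t=8-10: P5@Q0 runs 2, rem=11, quantum used, demote→Q1. Q0=[P1] Q1=[P2,P3,P4,P5] Q2=[]
t=10-12: P1@Q0 runs 2, rem=6, I/O yield, promote→Q0. Q0=[P1] Q1=[P2,P3,P4,P5] Q2=[]
t=12-14: P1@Q0 runs 2, rem=4, I/O yield, promote→Q0. Q0=[P1] Q1=[P2,P3,P4,P5] Q2=[]
t=14-16: P1@Q0 runs 2, rem=2, I/O yield, promote→Q0. Q0=[P1] Q1=[P2,P3,P4,P5] Q2=[]
t=16-18: P1@Q0 runs 2, rem=0, completes. Q0=[] Q1=[P2,P3,P4,P5] Q2=[]
t=18-23: P2@Q1 runs 5, rem=6, quantum used, demote→Q2. Q0=[] Q1=[P3,P4,P5] Q2=[P2]
t=23-27: P3@Q1 runs 4, rem=0, completes. Q0=[] Q1=[P4,P5] Q2=[P2]
t=27-30: P4@Q1 runs 3, rem=3, I/O yield, promote→Q0. Q0=[P4] Q1=[P5] Q2=[P2]
t=30-32: P4@Q0 runs 2, rem=1, quantum used, demote→Q1. Q0=[] Q1=[P5,P4] Q2=[P2]
t=32-37: P5@Q1 runs 5, rem=6, quantum used, demote→Q2. Q0=[] Q1=[P4] Q2=[P2,P5]
t=37-38: P4@Q1 runs 1, rem=0, completes. Q0=[] Q1=[] Q2=[P2,P5]
t=38-44: P2@Q2 runs 6, rem=0, completes. Q0=[] Q1=[] Q2=[P5]
t=44-50: P5@Q2 runs 6, rem=0, completes. Q0=[] Q1=[] Q2=[]

Answer: 0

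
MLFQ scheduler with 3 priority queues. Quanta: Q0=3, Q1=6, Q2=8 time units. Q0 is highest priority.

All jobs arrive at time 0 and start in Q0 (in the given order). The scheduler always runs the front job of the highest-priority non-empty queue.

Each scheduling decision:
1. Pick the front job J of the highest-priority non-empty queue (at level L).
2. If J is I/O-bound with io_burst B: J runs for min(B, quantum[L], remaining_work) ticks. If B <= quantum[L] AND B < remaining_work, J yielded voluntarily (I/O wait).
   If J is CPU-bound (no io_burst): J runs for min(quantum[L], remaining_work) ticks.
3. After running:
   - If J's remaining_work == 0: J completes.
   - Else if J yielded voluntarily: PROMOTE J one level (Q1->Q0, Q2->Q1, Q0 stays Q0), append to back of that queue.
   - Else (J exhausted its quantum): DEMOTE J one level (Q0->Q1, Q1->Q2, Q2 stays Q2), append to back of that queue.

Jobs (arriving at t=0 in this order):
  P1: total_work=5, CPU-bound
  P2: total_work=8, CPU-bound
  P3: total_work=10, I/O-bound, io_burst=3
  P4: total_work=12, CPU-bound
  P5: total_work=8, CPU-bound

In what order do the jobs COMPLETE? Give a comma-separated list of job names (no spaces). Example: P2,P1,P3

Answer: P3,P1,P2,P5,P4

Derivation:
t=0-3: P1@Q0 runs 3, rem=2, quantum used, demote→Q1. Q0=[P2,P3,P4,P5] Q1=[P1] Q2=[]
t=3-6: P2@Q0 runs 3, rem=5, quantum used, demote→Q1. Q0=[P3,P4,P5] Q1=[P1,P2] Q2=[]
t=6-9: P3@Q0 runs 3, rem=7, I/O yield, promote→Q0. Q0=[P4,P5,P3] Q1=[P1,P2] Q2=[]
t=9-12: P4@Q0 runs 3, rem=9, quantum used, demote→Q1. Q0=[P5,P3] Q1=[P1,P2,P4] Q2=[]
t=12-15: P5@Q0 runs 3, rem=5, quantum used, demote→Q1. Q0=[P3] Q1=[P1,P2,P4,P5] Q2=[]
t=15-18: P3@Q0 runs 3, rem=4, I/O yield, promote→Q0. Q0=[P3] Q1=[P1,P2,P4,P5] Q2=[]
t=18-21: P3@Q0 runs 3, rem=1, I/O yield, promote→Q0. Q0=[P3] Q1=[P1,P2,P4,P5] Q2=[]
t=21-22: P3@Q0 runs 1, rem=0, completes. Q0=[] Q1=[P1,P2,P4,P5] Q2=[]
t=22-24: P1@Q1 runs 2, rem=0, completes. Q0=[] Q1=[P2,P4,P5] Q2=[]
t=24-29: P2@Q1 runs 5, rem=0, completes. Q0=[] Q1=[P4,P5] Q2=[]
t=29-35: P4@Q1 runs 6, rem=3, quantum used, demote→Q2. Q0=[] Q1=[P5] Q2=[P4]
t=35-40: P5@Q1 runs 5, rem=0, completes. Q0=[] Q1=[] Q2=[P4]
t=40-43: P4@Q2 runs 3, rem=0, completes. Q0=[] Q1=[] Q2=[]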